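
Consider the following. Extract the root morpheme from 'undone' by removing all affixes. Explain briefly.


Remove prefix 'un' from 'undone' to get root 'done'.

done


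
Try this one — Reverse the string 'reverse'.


Reverse 'reverse' character by character: 'esrever'.

esrever


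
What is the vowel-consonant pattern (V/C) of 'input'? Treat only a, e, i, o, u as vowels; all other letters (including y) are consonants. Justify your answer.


Letter mapping: i = V, n = C, p = C, u = V, t = C.

VCCVC


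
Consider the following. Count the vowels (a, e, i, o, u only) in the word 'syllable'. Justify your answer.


Vowels in 'syllable': a, e = 2 vowels.

2


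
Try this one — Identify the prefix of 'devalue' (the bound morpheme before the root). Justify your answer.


The word 'devalue' = 'de' (prefix) + 'value' (root). The prefix is 'de'.

de


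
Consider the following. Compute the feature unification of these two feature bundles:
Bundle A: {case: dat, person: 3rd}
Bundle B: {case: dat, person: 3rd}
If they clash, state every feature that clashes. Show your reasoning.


Compare features:
case: A=dat vs B=dat -> unified: dat
person: A=3rd vs B=3rd -> unified: 3rd
No clashes found.

Unified: {case: dat, person: 3rd}


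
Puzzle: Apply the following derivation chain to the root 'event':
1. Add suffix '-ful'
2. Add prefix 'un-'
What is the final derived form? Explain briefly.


Step 1: Add suffix '-ful' to 'event' = 'eventful'
Step 2: Add prefix 'un-' to 'eventful' = 'uneventful'

uneventful


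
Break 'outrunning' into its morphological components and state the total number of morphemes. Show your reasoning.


Step 1: Identify prefix: 'out' (meaning: surpass)
Step 2: Identify root: 'run'
Step 3: Identify suffix(es): 'ing'
Decomposition: out- (prefix: surpass) + run (root) + -ing (suffix: ongoing action)
Total morphemes: 3

3 morphemes (out- (prefix: surpass) + run (root) + -ing (suffix: ongoing action))


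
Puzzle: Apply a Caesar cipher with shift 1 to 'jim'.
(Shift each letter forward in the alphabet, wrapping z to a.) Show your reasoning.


Shift each letter by 1: j -> k, i -> j, m -> n. Result: 'kjn'.

kjn


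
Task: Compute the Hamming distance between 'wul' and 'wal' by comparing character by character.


Alignment:
Position 1: 'w' vs 'w' = match
Position 2: 'u' vs 'a' = DIFFER
Position 3: 'l' vs 'l' = match
Total differences: 1

1


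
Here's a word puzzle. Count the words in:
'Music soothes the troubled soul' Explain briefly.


Split into words: Music | soothes | the | troubled | soul = 5 words.

5


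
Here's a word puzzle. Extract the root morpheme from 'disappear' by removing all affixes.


Remove prefix 'dis' from 'disappear' to get root 'appear'.

appear


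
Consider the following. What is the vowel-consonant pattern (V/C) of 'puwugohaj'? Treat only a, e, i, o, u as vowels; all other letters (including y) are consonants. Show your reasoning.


Letter mapping: p = C, u = V, w = C, u = V, g = C, o = V, h = C, a = V, j = C.

CVCVCVCVC


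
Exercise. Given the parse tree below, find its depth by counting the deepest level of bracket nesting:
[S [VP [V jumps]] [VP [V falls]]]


Count bracket nesting levels:
'[' at pos 0: depth = 1
'[' at pos 3: depth = 2
'[' at pos 7: depth = 3
'[' at pos 18: depth = 2
'[' at pos 22: depth = 3
Maximum depth reached: 3

3


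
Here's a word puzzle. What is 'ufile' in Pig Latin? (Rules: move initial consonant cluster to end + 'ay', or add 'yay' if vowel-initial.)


'ufile' starts with a vowel, so add 'yay': 'ufileyay'.

ufileyay


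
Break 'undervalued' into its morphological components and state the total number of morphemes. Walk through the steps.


Step 1: Identify prefix: 'under' (meaning: beneath/insufficient)
Step 2: Identify root: 'value'
Step 3: Identify suffix(es): 'ed'
Decomposition: under- (prefix: beneath/insufficient) + value (root) + -ed (suffix: past)
Total morphemes: 3

3 morphemes (under- (prefix: beneath/insufficient) + value (root) + -ed (suffix: past))


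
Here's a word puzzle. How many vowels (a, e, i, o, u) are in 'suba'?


Vowels in 'suba': u, a = 2 vowels.

2


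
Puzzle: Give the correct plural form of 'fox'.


Apply rule: Add -es (sibilant/fricative ending). 'fox' becomes 'foxes'.

foxes


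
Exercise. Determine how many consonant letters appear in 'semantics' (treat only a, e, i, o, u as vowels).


Consonants in 'semantics': s, m, n, t, c, s = 6 consonants.

6


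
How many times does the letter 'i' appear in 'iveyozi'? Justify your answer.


Letter 'i' in 'iveyozi': found at position(s) 1, 7 = 2 occurrence(s).

2


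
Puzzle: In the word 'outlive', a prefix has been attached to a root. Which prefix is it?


The word 'outlive' = 'out' (prefix) + 'live' (root). The prefix is 'out'.

out


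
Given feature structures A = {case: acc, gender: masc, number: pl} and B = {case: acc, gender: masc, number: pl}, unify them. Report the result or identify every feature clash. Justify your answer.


Compare features:
case: A=acc vs B=acc -> unified: acc
gender: A=masc vs B=masc -> unified: masc
number: A=pl vs B=pl -> unified: pl
No clashes found.

Unified: {case: acc, gender: masc, number: pl}


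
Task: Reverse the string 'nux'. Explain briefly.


Reverse 'nux' character by character: 'xun'.

xun


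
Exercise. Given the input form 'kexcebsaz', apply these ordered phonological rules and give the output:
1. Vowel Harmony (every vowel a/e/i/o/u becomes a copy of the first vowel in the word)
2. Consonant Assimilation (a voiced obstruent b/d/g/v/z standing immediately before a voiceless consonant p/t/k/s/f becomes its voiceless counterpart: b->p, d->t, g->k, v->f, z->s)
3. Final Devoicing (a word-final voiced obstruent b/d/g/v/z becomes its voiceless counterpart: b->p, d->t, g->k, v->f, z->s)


Starting form: 'kexcebsaz'
Rule 1: Vowel Harmony: all vowels become 'e' (matching first vowel). 'kexcebsaz' -> 'kexcebsez'
Rule 2: Consonant Assimilation: voiced obstruent before voiceless consonant becomes voiceless ('bs' -> 'ps'). 'kexcebsez' -> 'kexcepsez'
Rule 3: Final Devoicing: word-final voiced obstruent 'z' becomes voiceless 's'. 'kexcepsez' -> 'kexcepses'
Final form: 'kexcepses'

kexcepses


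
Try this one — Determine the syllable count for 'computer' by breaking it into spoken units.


Break 'computer' into syllables: com-pu-ter -> com | pu | ter = 3 syllables

3 syllables


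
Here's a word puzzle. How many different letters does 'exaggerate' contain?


Unique letters in 'exaggerate': {a, e, g, r, t, x} = 6 distinct letters.

6


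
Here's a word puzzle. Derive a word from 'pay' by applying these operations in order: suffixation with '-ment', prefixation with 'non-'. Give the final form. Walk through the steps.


Step 1: Add suffix '-ment' to 'pay' = 'payment'
Step 2: Add prefix 'non-' to 'payment' = 'nonpayment'

nonpayment


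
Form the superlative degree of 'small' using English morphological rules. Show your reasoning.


Apply superlative formation (add -est): 'small' -> 'smallest'.

smallest


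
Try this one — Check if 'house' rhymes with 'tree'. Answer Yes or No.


Rime (stressed vowel + following sounds) of 'house': -ouse = /aʊs/
Rime of 'tree': -ee = /iː/
/aʊs/ and /iː/ are different ending sounds, so the words do not rhyme.

No


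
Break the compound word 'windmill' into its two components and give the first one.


Split 'windmill' into 'wind' + 'mill'. The first part is 'wind'.

wind


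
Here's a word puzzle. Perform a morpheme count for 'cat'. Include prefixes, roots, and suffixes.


Decomposition: cat (free morpheme) = 1 morpheme(s)

1 morphemes


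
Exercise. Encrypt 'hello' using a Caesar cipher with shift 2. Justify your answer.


Shift each letter by 2: h -> j, e -> g, l -> n, l -> n, o -> q. Result: 'jgnnq'.

jgnnq


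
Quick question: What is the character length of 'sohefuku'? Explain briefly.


Spell out 'sohefuku' and number each letter: s(1), o(2), h(3), e(4), f(5), u(6), k(7), u(8). Total: 8 letters.

8


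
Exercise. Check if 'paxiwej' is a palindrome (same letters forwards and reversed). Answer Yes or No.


Forward: 'paxiwej'
Reversed: 'jewixap'
They differ.

No


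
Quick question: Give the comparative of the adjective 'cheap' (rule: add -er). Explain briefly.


Apply comparative formation (add -er): 'cheap' -> 'cheaper'.

cheaper


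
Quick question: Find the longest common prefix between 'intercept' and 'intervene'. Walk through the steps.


Compare from the start: 5 characters match: 'inter'. Mismatch at position 6: 'c' vs 'v'.

inter


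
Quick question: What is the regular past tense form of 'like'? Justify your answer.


Apply rule: Add -d (word ends in -e). 'like' becomes 'liked'.

liked


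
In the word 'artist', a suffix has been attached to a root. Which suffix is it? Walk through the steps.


The word 'artist' = 'art' (root) + '-ist' (suffix). The suffix is '-ist'.

ist


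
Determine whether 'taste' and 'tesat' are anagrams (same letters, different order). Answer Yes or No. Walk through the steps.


Sorted letters of 'taste': 'aestt'
Sorted letters of 'tesat': 'aestt'
They match.

Yes


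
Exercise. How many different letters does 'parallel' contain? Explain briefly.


Unique letters in 'parallel': {a, e, l, p, r} = 5 distinct letters.

5


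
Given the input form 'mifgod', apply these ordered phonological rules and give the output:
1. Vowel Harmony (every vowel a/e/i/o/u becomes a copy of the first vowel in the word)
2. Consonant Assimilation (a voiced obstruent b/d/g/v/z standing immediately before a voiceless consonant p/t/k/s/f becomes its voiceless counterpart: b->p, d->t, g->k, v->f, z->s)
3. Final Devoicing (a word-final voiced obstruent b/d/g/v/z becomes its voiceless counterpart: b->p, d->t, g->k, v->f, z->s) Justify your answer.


Starting form: 'mifgod'
Rule 1: Vowel Harmony: all vowels become 'i' (matching first vowel). 'mifgod' -> 'mifgid'
Rule 2: Consonant Assimilation: no voiced obstruent (b/d/g/v/z) stands immediately before a voiceless consonant (p/t/k/s/f). No change.
Rule 3: Final Devoicing: word-final voiced obstruent 'd' becomes voiceless 't'. 'mifgid' -> 'mifgit'
Final form: 'mifgit'

mifgit


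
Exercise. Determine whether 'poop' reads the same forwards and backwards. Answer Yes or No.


Forward: 'poop'
Reversed: 'poop'
They are identical.

Yes


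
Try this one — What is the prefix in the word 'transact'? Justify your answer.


The word 'transact' = 'trans' (prefix) + 'act' (root). The prefix is 'trans'.

trans


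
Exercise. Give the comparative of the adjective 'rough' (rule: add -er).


Apply comparative formation (add -er): 'rough' -> 'rougher'.

rougher


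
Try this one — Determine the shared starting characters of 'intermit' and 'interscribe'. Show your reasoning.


Compare from the start: 5 characters match: 'inter'. Mismatch at position 6: 'm' vs 's'.

inter


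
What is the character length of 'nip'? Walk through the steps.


Spell out 'nip' and number each letter: n(1), i(2), p(3). Total: 3 letters.

3


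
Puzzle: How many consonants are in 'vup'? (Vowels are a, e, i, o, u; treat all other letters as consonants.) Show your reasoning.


Consonants in 'vup': v, p = 2 consonants.

2


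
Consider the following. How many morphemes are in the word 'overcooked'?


Decomposition: over- (prefix) + cook (root) + -ed (suffix) = 3 morpheme(s)

3 morphemes


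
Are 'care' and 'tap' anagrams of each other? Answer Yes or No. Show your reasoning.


Sorted letters of 'care': 'acer'
Sorted letters of 'tap': 'apt'
They do not match.

No


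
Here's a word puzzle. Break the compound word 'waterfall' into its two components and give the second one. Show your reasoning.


Split 'waterfall' into 'water' + 'fall'. The second part is 'fall'.

fall


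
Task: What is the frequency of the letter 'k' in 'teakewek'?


Letter 'k' in 'teakewek': found at position(s) 4, 8 = 2 occurrence(s).

2


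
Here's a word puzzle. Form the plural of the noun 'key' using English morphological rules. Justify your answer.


Apply rule: Add -s. 'key' becomes 'keys'.

keys


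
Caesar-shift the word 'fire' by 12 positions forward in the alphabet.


Shift each letter by 12: f -> r, i -> u, r -> d, e -> q. Result: 'rudq'.

rudq


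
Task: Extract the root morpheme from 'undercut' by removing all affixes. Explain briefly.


Remove prefix 'under' from 'undercut' to get root 'cut'.

cut


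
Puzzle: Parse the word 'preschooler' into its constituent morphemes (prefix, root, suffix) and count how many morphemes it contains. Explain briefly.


Step 1: Identify prefix: 'pre' (meaning: before)
Step 2: Identify root: 'school'
Step 3: Identify suffix(es): 'er'
Decomposition: pre- (prefix: before) + school (root) + -er (suffix: one who)
Total morphemes: 3

3 morphemes (pre- (prefix: before) + school (root) + -er (suffix: one who))


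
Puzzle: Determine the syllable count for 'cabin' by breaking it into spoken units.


Break 'cabin' into syllables: cab-in -> cab | in = 2 syllables

2 syllables


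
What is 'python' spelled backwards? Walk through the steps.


Reverse 'python' character by character: 'nohtyp'.

nohtyp


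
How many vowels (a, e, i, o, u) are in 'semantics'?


Vowels in 'semantics': e, a, i = 3 vowels.

3


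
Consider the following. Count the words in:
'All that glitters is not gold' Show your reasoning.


Split into words: All | that | glitters | is | not | gold = 6 words.

6


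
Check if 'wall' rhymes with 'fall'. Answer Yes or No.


Rime (stressed vowel + following sounds) of 'wall': -all = /ɔːl/
Rime of 'fall': -all = /ɔːl/
/ɔːl/ and /ɔːl/ are the same ending sound, so the words rhyme.

Yes


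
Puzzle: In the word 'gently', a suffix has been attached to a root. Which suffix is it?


The word 'gently' = 'gentle' (root) + '-ly' (suffix). The suffix is '-ly'.

ly


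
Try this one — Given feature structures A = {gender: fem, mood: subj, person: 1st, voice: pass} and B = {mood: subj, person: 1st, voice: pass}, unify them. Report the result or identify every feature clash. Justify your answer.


Compare features:
gender: A=fem vs B=_ -> unified: fem
mood: A=subj vs B=subj -> unified: subj
person: A=1st vs B=1st -> unified: 1st
voice: A=pass vs B=pass -> unified: pass
No clashes found.

Unified: {gender: fem, mood: subj, person: 1st, voice: pass}


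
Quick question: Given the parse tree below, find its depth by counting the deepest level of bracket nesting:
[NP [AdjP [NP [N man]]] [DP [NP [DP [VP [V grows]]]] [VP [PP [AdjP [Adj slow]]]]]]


Count bracket nesting levels:
'[' at pos 0: depth = 1
'[' at pos 4: depth = 2
'[' at pos 10: depth = 3
'[' at pos 14: depth = 4
'[' at pos 24: depth = 2
'[' at pos 28: depth = 3
'[' at pos 32: depth = 4
'[' at pos 36: depth = 5
'[' at pos 40: depth = 6
'[' at pos 53: depth = 3
'[' at pos 57: depth = 4
'[' at pos 61: depth = 5
'[' at pos 67: depth = 6
Maximum depth reached: 6

6


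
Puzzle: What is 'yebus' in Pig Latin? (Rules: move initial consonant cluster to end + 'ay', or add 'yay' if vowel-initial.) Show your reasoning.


'yebus': move consonant cluster 'y' to end and add 'ay': 'ebusyay'.

ebusyay


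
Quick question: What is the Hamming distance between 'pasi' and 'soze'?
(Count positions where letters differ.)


Alignment:
Position 1: 'p' vs 's' = DIFFER
Position 2: 'a' vs 'o' = DIFFER
Position 3: 's' vs 'z' = DIFFER
Position 4: 'i' vs 'e' = DIFFER
Total differences: 4

4


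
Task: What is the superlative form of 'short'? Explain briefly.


Apply superlative formation (add -est): 'short' -> 'shortest'.

shortest


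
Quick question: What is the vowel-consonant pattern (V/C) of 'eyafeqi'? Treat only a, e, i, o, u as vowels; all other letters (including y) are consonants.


Letter mapping: e = V, y = C, a = V, f = C, e = V, q = C, i = V.

VCVCVCV


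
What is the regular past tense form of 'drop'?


Apply rule: Double final consonant and add -ed. 'drop' becomes 'dropped'.

dropped


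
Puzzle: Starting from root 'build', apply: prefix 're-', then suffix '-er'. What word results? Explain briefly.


Step 1: Add prefix 're-' to 'build' = 'rebuild'
Step 2: Add suffix '-er' to 'rebuild' = 'rebuilder'

rebuilder


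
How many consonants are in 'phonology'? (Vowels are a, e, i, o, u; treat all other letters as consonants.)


Consonants in 'phonology': p, h, n, l, g, y = 6 consonants.

6


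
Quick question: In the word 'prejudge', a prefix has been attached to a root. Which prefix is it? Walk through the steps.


The word 'prejudge' = 'pre' (prefix) + 'judge' (root). The prefix is 'pre'.

pre


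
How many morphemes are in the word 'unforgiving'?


Decomposition: un- (prefix) + forgive (root) + -ing (suffix) = 3 morpheme(s)

3 morphemes


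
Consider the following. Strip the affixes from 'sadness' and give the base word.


Remove suffix '-ness' from 'sadness' to get root 'sad'.

sad


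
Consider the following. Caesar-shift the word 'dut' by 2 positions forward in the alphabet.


Shift each letter by 2: d -> f, u -> w, t -> v. Result: 'fwv'.

fwv


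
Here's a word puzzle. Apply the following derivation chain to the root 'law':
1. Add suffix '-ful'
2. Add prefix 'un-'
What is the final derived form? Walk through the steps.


Step 1: Add suffix '-ful' to 'law' = 'lawful'
Step 2: Add prefix 'un-' to 'lawful' = 'unlawful'

unlawful


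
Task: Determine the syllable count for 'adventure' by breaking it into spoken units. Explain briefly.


Break 'adventure' into syllables: ad-ven-ture -> ad | ven | ture = 3 syllables

3 syllables


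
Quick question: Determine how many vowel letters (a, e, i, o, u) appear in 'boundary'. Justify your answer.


Vowels in 'boundary': o, u, a = 3 vowels.

3


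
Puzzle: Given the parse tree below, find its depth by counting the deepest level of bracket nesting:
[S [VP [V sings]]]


Count bracket nesting levels:
'[' at pos 0: depth = 1
'[' at pos 3: depth = 2
'[' at pos 7: depth = 3
Maximum depth reached: 3

3


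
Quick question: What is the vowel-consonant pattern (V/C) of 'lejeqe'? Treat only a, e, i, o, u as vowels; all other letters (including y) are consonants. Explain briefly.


Letter mapping: l = C, e = V, j = C, e = V, q = C, e = V.

CVCVCV


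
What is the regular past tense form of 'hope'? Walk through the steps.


Apply rule: Add -d (word ends in -e). 'hope' becomes 'hoped'.

hoped


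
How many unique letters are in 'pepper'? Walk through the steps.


Unique letters in 'pepper': {e, p, r} = 3 distinct letters.

3


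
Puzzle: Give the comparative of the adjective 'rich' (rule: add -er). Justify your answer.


Apply comparative formation (add -er): 'rich' -> 'richer'.

richer


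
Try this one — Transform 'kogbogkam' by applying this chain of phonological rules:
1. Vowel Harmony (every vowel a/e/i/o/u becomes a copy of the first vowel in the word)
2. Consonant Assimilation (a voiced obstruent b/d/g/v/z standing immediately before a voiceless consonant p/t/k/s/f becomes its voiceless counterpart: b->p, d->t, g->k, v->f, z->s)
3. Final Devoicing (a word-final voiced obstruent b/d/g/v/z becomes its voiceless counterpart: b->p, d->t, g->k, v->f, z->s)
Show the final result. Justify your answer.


Starting form: 'kogbogkam'
Rule 1: Vowel Harmony: all vowels become 'o' (matching first vowel). 'kogbogkam' -> 'kogbogkom'
Rule 2: Consonant Assimilation: voiced obstruent before voiceless consonant becomes voiceless ('gk' -> 'kk'). 'kogbogkom' -> 'kogbokkom'
Rule 3: Final Devoicing: final consonant 'm' is not one of the voiced obstruents b/d/g/v/z. No change.
Final form: 'kogbokkom'

kogbokkom


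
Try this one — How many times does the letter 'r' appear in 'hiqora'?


Letter 'r' in 'hiqora': found at position(s) 5 = 1 occurrence(s).

1


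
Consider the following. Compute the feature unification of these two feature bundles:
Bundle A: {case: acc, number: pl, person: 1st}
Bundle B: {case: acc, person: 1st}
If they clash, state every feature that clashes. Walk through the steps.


Compare features:
case: A=acc vs B=acc -> unified: acc
number: A=pl vs B=_ -> unified: pl
person: A=1st vs B=1st -> unified: 1st
No clashes found.

Unified: {case: acc, number: pl, person: 1st}


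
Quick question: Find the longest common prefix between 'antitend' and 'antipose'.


Compare from the start: 4 characters match: 'anti'. Mismatch at position 5: 't' vs 'p'.

anti


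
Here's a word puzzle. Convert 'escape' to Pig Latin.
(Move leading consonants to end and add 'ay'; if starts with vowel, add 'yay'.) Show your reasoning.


'escape' starts with a vowel, so add 'yay': 'escapeyay'.

escapeyay


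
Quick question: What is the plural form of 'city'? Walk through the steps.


Apply rule: Change -y to -ies (consonant + y). 'city' becomes 'cities'.

cities


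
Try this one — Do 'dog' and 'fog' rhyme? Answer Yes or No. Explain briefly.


Rime (stressed vowel + following sounds) of 'dog': -og = /ɒg/
Rime of 'fog': -og = /ɒg/
/ɒg/ and /ɒg/ are the same ending sound, so the words rhyme.

Yes


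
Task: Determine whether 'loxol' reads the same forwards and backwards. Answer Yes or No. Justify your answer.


Forward: 'loxol'
Reversed: 'loxol'
They are identical.

Yes


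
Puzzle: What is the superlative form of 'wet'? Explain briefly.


Apply superlative formation (double final consonant, add -est): 'wet' -> 'wettest'.

wettest


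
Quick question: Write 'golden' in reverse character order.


Reverse 'golden' character by character: 'nedlog'.

nedlog


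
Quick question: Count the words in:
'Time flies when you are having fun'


Split into words: Time | flies | when | you | are | having | fun = 7 words.

7


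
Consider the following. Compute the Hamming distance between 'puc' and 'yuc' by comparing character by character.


Alignment:
Position 1: 'p' vs 'y' = DIFFER
Position 2: 'u' vs 'u' = match
Position 3: 'c' vs 'c' = match
Total differences: 1

1


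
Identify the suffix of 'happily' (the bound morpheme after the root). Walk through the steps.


The word 'happily' = 'happy' (root) + '-ly' (suffix). The suffix is '-ly'.

ly


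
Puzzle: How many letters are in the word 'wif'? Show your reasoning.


Spell out 'wif' and number each letter: w(1), i(2), f(3). Total: 3 letters.

3


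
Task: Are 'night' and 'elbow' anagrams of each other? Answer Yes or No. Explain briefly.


Sorted letters of 'night': 'ghint'
Sorted letters of 'elbow': 'below'
They do not match.

No


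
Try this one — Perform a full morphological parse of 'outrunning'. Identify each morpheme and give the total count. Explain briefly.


Step 1: Identify prefix: 'out' (meaning: surpass)
Step 2: Identify root: 'run'
Step 3: Identify suffix(es): 'ing'
Decomposition: out- (prefix: surpass) + run (root) + -ing (suffix: ongoing action)
Total morphemes: 3

3 morphemes (out- (prefix: surpass) + run (root) + -ing (suffix: ongoing action))


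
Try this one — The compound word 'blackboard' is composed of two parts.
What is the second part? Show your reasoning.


Split 'blackboard' into 'black' + 'board'. The second part is 'board'.

board


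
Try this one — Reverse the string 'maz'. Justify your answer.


Reverse 'maz' character by character: 'zam'.

zam


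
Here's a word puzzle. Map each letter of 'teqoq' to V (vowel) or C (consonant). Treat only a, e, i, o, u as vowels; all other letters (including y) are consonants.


Letter mapping: t = C, e = V, q = C, o = V, q = C.

CVCVC


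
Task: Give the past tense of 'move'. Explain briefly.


Apply rule: Add -d (word ends in -e). 'move' becomes 'moved'.

moved


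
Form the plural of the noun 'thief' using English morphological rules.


Apply rule: Change -f to -ves. 'thief' becomes 'thieves'.

thieves


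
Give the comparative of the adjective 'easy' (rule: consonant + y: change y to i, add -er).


Apply comparative formation (consonant + y: change y to i, add -er): 'easy' -> 'easier'.

easier


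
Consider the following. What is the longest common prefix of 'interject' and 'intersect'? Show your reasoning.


Compare from the start: 5 characters match: 'inter'. Mismatch at position 6: 'j' vs 's'.

inter


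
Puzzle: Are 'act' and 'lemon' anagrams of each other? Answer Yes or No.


Sorted letters of 'act': 'act'
Sorted letters of 'lemon': 'elmno'
They do not match.

No


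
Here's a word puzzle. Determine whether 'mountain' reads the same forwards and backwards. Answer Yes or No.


Forward: 'mountain'
Reversed: 'niatnuom'
They differ.

No


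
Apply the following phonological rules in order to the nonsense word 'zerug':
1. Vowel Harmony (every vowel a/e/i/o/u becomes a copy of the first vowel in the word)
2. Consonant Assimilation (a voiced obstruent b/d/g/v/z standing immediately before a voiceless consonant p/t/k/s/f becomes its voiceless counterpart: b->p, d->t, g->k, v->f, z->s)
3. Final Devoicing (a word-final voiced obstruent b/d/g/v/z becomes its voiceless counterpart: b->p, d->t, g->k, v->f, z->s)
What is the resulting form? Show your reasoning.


Starting form: 'zerug'
Rule 1: Vowel Harmony: all vowels become 'e' (matching first vowel). 'zerug' -> 'zereg'
Rule 2: Consonant Assimilation: no voiced obstruent (b/d/g/v/z) stands immediately before a voiceless consonant (p/t/k/s/f). No change.
Rule 3: Final Devoicing: word-final voiced obstruent 'g' becomes voiceless 'k'. 'zereg' -> 'zerek'
Final form: 'zerek'

zerek


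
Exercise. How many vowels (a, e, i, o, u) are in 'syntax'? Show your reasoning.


Vowels in 'syntax': a = 1 vowels.

1


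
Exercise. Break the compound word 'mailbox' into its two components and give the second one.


Split 'mailbox' into 'mail' + 'box'. The second part is 'box'.

box


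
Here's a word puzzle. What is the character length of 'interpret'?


Spell out 'interpret' and number each letter: i(1), n(2), t(3), e(4), r(5), p(6), r(7), e(8), t(9). Total: 9 letters.

9


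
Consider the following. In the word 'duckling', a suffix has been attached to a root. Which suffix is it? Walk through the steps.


The word 'duckling' = 'duck' (root) + '-ling' (suffix). The suffix is '-ling'.

ling


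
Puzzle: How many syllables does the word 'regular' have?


Break 'regular' into syllables: reg-u-lar -> reg | u | lar = 3 syllables

3 syllables


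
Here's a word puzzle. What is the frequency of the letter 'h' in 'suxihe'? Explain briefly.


Letter 'h' in 'suxihe': found at position(s) 5 = 1 occurrence(s).

1


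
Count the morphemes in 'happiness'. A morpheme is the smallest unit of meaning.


Decomposition: happy (root) + -ness (suffix) = 2 morpheme(s)

2 morphemes


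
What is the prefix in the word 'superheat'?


The word 'superheat' = 'super' (prefix) + 'heat' (root). The prefix is 'super'.

super


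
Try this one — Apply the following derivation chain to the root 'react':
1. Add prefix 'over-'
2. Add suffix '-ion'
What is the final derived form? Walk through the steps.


Step 1: Add prefix 'over-' to 'react' = 'overreact'
Step 2: Add suffix '-ion' to 'overreact' = 'overreaction'

overreaction


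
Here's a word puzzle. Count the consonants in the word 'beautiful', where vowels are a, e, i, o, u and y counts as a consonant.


Consonants in 'beautiful': b, t, f, l = 4 consonants.

4


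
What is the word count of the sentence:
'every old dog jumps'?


Split into words: every | old | dog | jumps = 4 words.

4


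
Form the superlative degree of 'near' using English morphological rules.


Apply superlative formation (add -est): 'near' -> 'nearest'.

nearest


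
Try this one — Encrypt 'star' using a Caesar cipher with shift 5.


Shift each letter by 5: s -> x, t -> y, a -> f, r -> w. Result: 'xyfw'.

xyfw


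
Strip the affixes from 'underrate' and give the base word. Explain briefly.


Remove prefix 'under' from 'underrate' to get root 'rate'.

rate


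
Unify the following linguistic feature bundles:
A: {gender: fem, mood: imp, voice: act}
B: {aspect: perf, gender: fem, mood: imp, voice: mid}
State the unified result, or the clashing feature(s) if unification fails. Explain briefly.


Compare features:
aspect: A=_ vs B=perf -> unified: perf
gender: A=fem vs B=fem -> unified: fem
mood: A=imp vs B=imp -> unified: imp
voice: A=act vs B=mid -> CLASH
Clash detected on feature 'voice' (act vs mid); unification fails.

CLASH on 'voice' (act vs mid)


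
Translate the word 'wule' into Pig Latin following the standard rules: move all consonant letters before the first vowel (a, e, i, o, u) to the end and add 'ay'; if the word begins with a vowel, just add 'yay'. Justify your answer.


'wule': move consonant cluster 'w' to end and add 'ay': 'uleway'.

uleway


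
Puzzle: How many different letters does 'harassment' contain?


Unique letters in 'harassment': {a, e, h, m, n, r, s, t} = 8 distinct letters.

8


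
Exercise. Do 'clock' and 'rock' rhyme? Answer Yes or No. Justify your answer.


Rime (stressed vowel + following sounds) of 'clock': -ock = /ɒk/
Rime of 'rock': -ock = /ɒk/
/ɒk/ and /ɒk/ are the same ending sound, so the words rhyme.

Yes


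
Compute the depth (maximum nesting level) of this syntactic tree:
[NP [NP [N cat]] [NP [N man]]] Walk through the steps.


Count bracket nesting levels:
'[' at pos 0: depth = 1
'[' at pos 4: depth = 2
'[' at pos 8: depth = 3
'[' at pos 17: depth = 2
'[' at pos 21: depth = 3
Maximum depth reached: 3

3


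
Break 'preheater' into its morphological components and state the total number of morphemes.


Step 1: Identify prefix: 'pre' (meaning: before)
Step 2: Identify root: 'heat'
Step 3: Identify suffix(es): 'er'
Decomposition: pre- (prefix: before) + heat (root) + -er (suffix: one who)
Total morphemes: 3

3 morphemes (pre- (prefix: before) + heat (root) + -er (suffix: one who))


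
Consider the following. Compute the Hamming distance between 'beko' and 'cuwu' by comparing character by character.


Alignment:
Position 1: 'b' vs 'c' = DIFFER
Position 2: 'e' vs 'u' = DIFFER
Position 3: 'k' vs 'w' = DIFFER
Position 4: 'o' vs 'u' = DIFFER
Total differences: 4

4


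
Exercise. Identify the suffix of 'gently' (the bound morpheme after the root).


The word 'gently' = 'gentle' (root) + '-ly' (suffix). The suffix is '-ly'.

ly


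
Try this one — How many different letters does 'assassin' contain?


Unique letters in 'assassin': {a, i, n, s} = 4 distinct letters.

4


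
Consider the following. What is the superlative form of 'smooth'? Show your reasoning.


Apply superlative formation (add -est): 'smooth' -> 'smoothest'.

smoothest


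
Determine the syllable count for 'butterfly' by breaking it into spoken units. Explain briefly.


Break 'butterfly' into syllables: but-ter-fly -> but | ter | fly = 3 syllables

3 syllables


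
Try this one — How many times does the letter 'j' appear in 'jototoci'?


Letter 'j' in 'jototoci': found at position(s) 1 = 1 occurrence(s).

1


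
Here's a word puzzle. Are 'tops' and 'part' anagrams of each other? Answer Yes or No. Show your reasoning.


Sorted letters of 'tops': 'opst'
Sorted letters of 'part': 'aprt'
They do not match.

No


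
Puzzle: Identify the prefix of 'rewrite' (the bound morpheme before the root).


The word 'rewrite' = 're' (prefix) + 'write' (root). The prefix is 're'.

re


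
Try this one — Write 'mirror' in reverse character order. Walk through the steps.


Reverse 'mirror' character by character: 'rorrim'.

rorrim


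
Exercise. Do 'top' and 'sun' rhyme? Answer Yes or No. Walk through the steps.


Rime (stressed vowel + following sounds) of 'top': -op = /ɒp/
Rime of 'sun': -un = /ʌn/
/ɒp/ and /ʌn/ are different ending sounds, so the words do not rhyme.

No


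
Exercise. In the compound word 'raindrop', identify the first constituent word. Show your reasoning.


Split 'raindrop' into 'rain' + 'drop'. The first part is 'rain'.

rain


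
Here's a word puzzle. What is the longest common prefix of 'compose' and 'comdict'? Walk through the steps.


Compare from the start: 3 characters match: 'com'. Mismatch at position 4: 'p' vs 'd'.

com


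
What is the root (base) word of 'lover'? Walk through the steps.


Remove suffix '-er' from 'lover' to get root 'love'.

love


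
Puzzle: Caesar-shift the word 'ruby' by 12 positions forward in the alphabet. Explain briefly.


Shift each letter by 12: r -> d, u -> g, b -> n, y -> k. Result: 'dgnk'.

dgnk


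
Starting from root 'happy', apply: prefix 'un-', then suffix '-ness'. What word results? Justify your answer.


Step 1: Add prefix 'un-' to 'happy' = 'unhappy'
Step 2: Add suffix '-ness' to 'unhappy' = 'unhappiness'

unhappiness


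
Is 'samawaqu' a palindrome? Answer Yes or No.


Forward: 'samawaqu'
Reversed: 'uqawamas'
They differ.

No


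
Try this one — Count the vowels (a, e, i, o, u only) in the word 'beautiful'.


Vowels in 'beautiful': e, a, u, i, u = 5 vowels.

5


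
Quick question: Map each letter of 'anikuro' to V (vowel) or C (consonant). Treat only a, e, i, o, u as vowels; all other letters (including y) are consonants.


Letter mapping: a = V, n = C, i = V, k = C, u = V, r = C, o = V.

VCVCVCV


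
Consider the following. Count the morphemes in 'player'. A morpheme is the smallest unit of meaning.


Decomposition: play (root) + -er (suffix) = 2 morpheme(s)

2 morphemes


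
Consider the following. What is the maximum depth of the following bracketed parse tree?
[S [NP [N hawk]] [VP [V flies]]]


Count bracket nesting levels:
'[' at pos 0: depth = 1
'[' at pos 3: depth = 2
'[' at pos 7: depth = 3
'[' at pos 17: depth = 2
'[' at pos 21: depth = 3
Maximum depth reached: 3

3


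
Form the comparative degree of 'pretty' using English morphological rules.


Apply comparative formation (consonant + y: change y to i, add -er): 'pretty' -> 'prettier'.

prettier


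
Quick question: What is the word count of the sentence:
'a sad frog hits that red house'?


Split into words: a | sad | frog | hits | that | red | house = 7 words.

7


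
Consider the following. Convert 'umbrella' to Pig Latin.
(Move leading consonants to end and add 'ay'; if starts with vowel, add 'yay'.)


'umbrella' starts with a vowel, so add 'yay': 'umbrellayay'.

umbrellayay


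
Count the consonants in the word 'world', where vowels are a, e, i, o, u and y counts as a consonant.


Consonants in 'world': w, r, l, d = 4 consonants.

4


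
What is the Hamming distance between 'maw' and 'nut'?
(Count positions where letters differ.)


Alignment:
Position 1: 'm' vs 'n' = DIFFER
Position 2: 'a' vs 'u' = DIFFER
Position 3: 'w' vs 't' = DIFFER
Total differences: 3

3


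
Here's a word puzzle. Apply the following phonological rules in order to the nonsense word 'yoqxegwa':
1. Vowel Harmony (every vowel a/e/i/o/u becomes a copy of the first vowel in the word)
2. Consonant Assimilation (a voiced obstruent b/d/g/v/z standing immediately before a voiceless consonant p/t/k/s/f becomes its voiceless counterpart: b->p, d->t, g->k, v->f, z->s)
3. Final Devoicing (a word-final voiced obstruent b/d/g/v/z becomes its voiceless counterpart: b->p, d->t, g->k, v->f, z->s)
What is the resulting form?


Starting form: 'yoqxegwa'
Rule 1: Vowel Harmony: all vowels become 'o' (matching first vowel). 'yoqxegwa' -> 'yoqxogwo'
Rule 2: Consonant Assimilation: no voiced obstruent (b/d/g/v/z) stands immediately before a voiceless consonant (p/t/k/s/f). No change.
Rule 3: Final Devoicing: the word ends in the vowel 'o', not a consonant. No change.
Final form: 'yoqxogwo'

yoqxogwo


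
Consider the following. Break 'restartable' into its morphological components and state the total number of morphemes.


Step 1: Identify prefix: 're' (meaning: again)
Step 2: Identify root: 'start'
Step 3: Identify suffix(es): 'able'
Decomposition: re- (prefix: again) + start (root) + -able (suffix: capable of)
Total morphemes: 3

3 morphemes (re- (prefix: again) + start (root) + -able (suffix: capable of))


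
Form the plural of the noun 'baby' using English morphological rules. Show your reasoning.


Apply rule: Change -y to -ies (consonant + y). 'baby' becomes 'babies'.

babies


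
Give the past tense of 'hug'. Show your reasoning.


Apply rule: Double final consonant and add -ed. 'hug' becomes 'hugged'.

hugged


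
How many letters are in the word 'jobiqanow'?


Spell out 'jobiqanow' and number each letter: j(1), o(2), b(3), i(4), q(5), a(6), n(7), o(8), w(9). Total: 9 letters.

9


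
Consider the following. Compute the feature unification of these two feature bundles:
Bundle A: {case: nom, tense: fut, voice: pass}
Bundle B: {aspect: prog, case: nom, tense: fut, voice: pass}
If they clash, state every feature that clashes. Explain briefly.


Compare features:
aspect: A=_ vs B=prog -> unified: prog
case: A=nom vs B=nom -> unified: nom
tense: A=fut vs B=fut -> unified: fut
voice: A=pass vs B=pass -> unified: pass
No clashes found.

Unified: {aspect: prog, case: nom, tense: fut, voice: pass}


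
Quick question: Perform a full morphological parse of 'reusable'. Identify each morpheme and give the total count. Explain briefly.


Step 1: Identify prefix: 're' (meaning: again)
Step 2: Identify root: 'use'
Step 3: Identify suffix(es): 'able'
Decomposition: re- (prefix: again) + use (root) + -able (suffix: capable of)
Total morphemes: 3

3 morphemes (re- (prefix: again) + use (root) + -able (suffix: capable of))


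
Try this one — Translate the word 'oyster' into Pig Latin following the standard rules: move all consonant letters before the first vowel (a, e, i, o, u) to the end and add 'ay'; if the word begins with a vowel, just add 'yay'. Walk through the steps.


'oyster' starts with a vowel, so add 'yay': 'oysteryay'.

oysteryay


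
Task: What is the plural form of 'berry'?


Apply rule: Change -y to -ies (consonant + y). 'berry' becomes 'berries'.

berries


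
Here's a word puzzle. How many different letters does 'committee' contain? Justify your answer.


Unique letters in 'committee': {c, e, i, m, o, t} = 6 distinct letters.

6


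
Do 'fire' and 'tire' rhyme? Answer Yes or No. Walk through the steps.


Rime (stressed vowel + following sounds) of 'fire': -ire = /aɪər/
Rime of 'tire': -ire = /aɪər/
/aɪər/ and /aɪər/ are the same ending sound, so the words rhyme.

Yes


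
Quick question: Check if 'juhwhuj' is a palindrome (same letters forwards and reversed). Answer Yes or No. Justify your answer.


Forward: 'juhwhuj'
Reversed: 'juhwhuj'
They are identical.

Yes


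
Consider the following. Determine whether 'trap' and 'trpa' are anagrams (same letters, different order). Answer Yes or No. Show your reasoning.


Sorted letters of 'trap': 'aprt'
Sorted letters of 'trpa': 'aprt'
They match.

Yes


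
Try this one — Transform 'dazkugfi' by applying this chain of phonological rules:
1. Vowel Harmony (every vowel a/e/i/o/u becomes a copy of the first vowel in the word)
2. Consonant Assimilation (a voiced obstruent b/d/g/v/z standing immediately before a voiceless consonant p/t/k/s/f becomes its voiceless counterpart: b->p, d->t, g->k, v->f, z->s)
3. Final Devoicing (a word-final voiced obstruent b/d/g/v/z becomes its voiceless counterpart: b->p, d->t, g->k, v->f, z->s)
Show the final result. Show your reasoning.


Starting form: 'dazkugfi'
Rule 1: Vowel Harmony: all vowels become 'a' (matching first vowel). 'dazkugfi' -> 'dazkagfa'
Rule 2: Consonant Assimilation: voiced obstruent before voiceless consonant becomes voiceless ('zk' -> 'sk', 'gf' -> 'kf'). 'dazkagfa' -> 'daskakfa'
Rule 3: Final Devoicing: the word ends in the vowel 'a', not a consonant. No change.
Final form: 'daskakfa'

daskakfa
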